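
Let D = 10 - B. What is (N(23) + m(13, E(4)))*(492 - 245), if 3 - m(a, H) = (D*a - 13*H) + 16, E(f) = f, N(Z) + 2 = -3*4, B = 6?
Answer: -6669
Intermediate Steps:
N(Z) = -14 (N(Z) = -2 - 3*4 = -2 - 12 = -14)
D = 4 (D = 10 - 1*6 = 10 - 6 = 4)
m(a, H) = -13 - 4*a + 13*H (m(a, H) = 3 - ((4*a - 13*H) + 16) = 3 - ((-13*H + 4*a) + 16) = 3 - (16 - 13*H + 4*a) = 3 + (-16 - 4*a + 13*H) = -13 - 4*a + 13*H)
(N(23) + m(13, E(4)))*(492 - 245) = (-14 + (-13 - 4*13 + 13*4))*(492 - 245) = (-14 + (-13 - 52 + 52))*247 = (-14 - 13)*247 = -27*247 = -6669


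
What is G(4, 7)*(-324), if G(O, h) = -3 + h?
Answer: -1296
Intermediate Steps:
G(4, 7)*(-324) = (-3 + 7)*(-324) = 4*(-324) = -1296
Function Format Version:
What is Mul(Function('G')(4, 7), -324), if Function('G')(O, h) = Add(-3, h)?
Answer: -1296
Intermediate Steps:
Mul(Function('G')(4, 7), -324) = Mul(Add(-3, 7), -324) = Mul(4, -324) = -1296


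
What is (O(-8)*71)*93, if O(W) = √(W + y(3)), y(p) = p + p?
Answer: 6603*I*√2 ≈ 9338.0*I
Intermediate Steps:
y(p) = 2*p
O(W) = √(6 + W) (O(W) = √(W + 2*3) = √(W + 6) = √(6 + W))
(O(-8)*71)*93 = (√(6 - 8)*71)*93 = (√(-2)*71)*93 = ((I*√2)*71)*93 = (71*I*√2)*93 = 6603*I*√2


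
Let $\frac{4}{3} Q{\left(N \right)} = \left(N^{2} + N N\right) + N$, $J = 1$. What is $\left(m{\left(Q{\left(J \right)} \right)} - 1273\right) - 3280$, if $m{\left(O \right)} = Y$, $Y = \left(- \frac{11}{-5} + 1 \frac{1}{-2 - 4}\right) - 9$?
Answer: $- \frac{136799}{30} \approx -4560.0$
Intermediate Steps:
$Q{\left(N \right)} = \frac{3 N^{2}}{2} + \frac{3 N}{4}$ ($Q{\left(N \right)} = \frac{3 \left(\left(N^{2} + N N\right) + N\right)}{4} = \frac{3 \left(\left(N^{2} + N^{2}\right) + N\right)}{4} = \frac{3 \left(2 N^{2} + N\right)}{4} = \frac{3 \left(N + 2 N^{2}\right)}{4} = \frac{3 N^{2}}{2} + \frac{3 N}{4}$)
$Y = - \frac{209}{30}$ ($Y = \left(\left(-11\right) \left(- \frac{1}{5}\right) + 1 \frac{1}{-2 - 4}\right) - 9 = \left(\frac{11}{5} + 1 \frac{1}{-6}\right) - 9 = \left(\frac{11}{5} + 1 \left(- \frac{1}{6}\right)\right) - 9 = \left(\frac{11}{5} - \frac{1}{6}\right) - 9 = \frac{61}{30} - 9 = - \frac{209}{30} \approx -6.9667$)
$m{\left(O \right)} = - \frac{209}{30}$
$\left(m{\left(Q{\left(J \right)} \right)} - 1273\right) - 3280 = \left(- \frac{209}{30} - 1273\right) - 3280 = - \frac{38399}{30} - 3280 = - \frac{136799}{30}$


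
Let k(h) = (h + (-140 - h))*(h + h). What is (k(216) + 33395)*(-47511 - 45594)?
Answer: 2521748925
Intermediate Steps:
k(h) = -280*h
(k(216) + 33395)*(-47511 - 45594) = (-280*216 + 33395)*(-47511 - 45594) = (-60480 + 33395)*(-93105) = -27085*(-93105) = 2521748925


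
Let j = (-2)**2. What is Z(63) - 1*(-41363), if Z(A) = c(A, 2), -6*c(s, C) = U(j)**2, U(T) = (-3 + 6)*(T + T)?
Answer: 41267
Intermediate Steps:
j = 4
U(T) = 6*T (U(T) = 3*(2*T) = 6*T)
c(s, C) = -96 (c(s, C) = -(6*4)**2/6 = -1/6*24**2 = -1/6*576 = -96)
Z(A) = -96
Z(63) - 1*(-41363) = -96 - 1*(-41363) = -96 + 41363 = 41267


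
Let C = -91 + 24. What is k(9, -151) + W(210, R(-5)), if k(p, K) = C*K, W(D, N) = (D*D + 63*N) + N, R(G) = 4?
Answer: 54473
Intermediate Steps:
C = -67
W(D, N) = D**2 + 64*N (W(D, N) = (D**2 + 63*N) + N = D**2 + 64*N)
k(p, K) = -67*K
k(9, -151) + W(210, R(-5)) = -67*(-151) + (210**2 + 64*4) = 10117 + (44100 + 256) = 10117 + 44356 = 54473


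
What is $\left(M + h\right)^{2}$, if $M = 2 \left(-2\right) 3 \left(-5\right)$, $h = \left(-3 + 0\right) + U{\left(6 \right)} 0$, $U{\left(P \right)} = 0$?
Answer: $3249$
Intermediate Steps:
$h = -3$ ($h = \left(-3 + 0\right) + 0 \cdot 0 = -3 + 0 = -3$)
$M = 60$ ($M = \left(-4\right) \left(-15\right) = 60$)
$\left(M + h\right)^{2} = \left(60 - 3\right)^{2} = 57^{2} = 3249$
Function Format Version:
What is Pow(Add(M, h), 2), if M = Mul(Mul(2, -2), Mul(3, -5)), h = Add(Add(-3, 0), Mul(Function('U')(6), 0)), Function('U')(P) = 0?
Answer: 3249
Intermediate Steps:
h = -3 (h = Add(Add(-3, 0), Mul(0, 0)) = Add(-3, 0) = -3)
M = 60 (M = Mul(-4, -15) = 60)
Pow(Add(M, h), 2) = Pow(Add(60, -3), 2) = Pow(57, 2) = 3249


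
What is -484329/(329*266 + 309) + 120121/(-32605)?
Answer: -26340933628/2863468915 ≈ -9.1990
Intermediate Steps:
-484329/(329*266 + 309) + 120121/(-32605) = -484329/(87514 + 309) + 120121*(-1/32605) = -484329/87823 - 120121/32605 = -26340933628/2863468915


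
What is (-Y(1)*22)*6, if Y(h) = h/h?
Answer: -132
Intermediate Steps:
Y(h) = 1
(-Y(1)*22)*6 = (-1*1*22)*6 = -1*22*6 = -22*6 = -132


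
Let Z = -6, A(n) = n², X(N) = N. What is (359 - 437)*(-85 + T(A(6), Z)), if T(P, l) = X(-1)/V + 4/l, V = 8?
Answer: 26767/4 ≈ 6691.8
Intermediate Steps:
T(P, l) = -⅛ + 4/l (T(P, l) = -1/8 + 4/l = -1*⅛ + 4/l = -⅛ + 4/l)
(359 - 437)*(-85 + T(A(6), Z)) = (359 - 437)*(-85 + (⅛)*(32 - 1*(-6))/(-6)) = -78*(-85 + (⅛)*(-⅙)*(32 + 6)) = -78*(-85 + (⅛)*(-⅙)*38) = -78*(-85 - 19/24) = -78*(-2059/24) = 26767/4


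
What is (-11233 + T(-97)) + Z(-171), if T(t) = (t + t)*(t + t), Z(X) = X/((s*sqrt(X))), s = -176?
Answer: 26403 - 3*I*sqrt(19)/176 ≈ 26403.0 - 0.074299*I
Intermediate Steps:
Z(X) = -sqrt(X)/176 (Z(X) = X/((-176*sqrt(X))) = X*(-1/(176*sqrt(X))) = -sqrt(X)/176)
T(t) = 4*t**2 (T(t) = (2*t)*(2*t) = 4*t**2)
(-11233 + T(-97)) + Z(-171) = (-11233 + 4*(-97)**2) - 3*I*sqrt(19)/176 = (-11233 + 4*9409) - 3*I*sqrt(19)/176 = (-11233 + 37636) - 3*I*sqrt(19)/176 = 26403 - 3*I*sqrt(19)/176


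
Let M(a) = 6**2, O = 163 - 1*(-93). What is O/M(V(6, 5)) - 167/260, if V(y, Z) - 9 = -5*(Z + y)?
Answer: 15137/2340 ≈ 6.4688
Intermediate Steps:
V(y, Z) = 9 - 5*Z - 5*y (V(y, Z) = 9 - 5*(Z + y) = 9 + (-5*Z - 5*y) = 9 - 5*Z - 5*y)
O = 256 (O = 163 + 93 = 256)
M(a) = 36
O/M(V(6, 5)) - 167/260 = 256/36 - 167/260 = 256*(1/36) - 167*1/260 = 64/9 - 167/260 = 15137/2340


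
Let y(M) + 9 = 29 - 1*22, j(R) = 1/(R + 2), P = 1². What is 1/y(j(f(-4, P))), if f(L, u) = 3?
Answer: -½ ≈ -0.50000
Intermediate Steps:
P = 1
j(R) = 1/(2 + R)
y(M) = -2 (y(M) = -9 + (29 - 1*22) = -9 + (29 - 22) = -9 + 7 = -2)
1/y(j(f(-4, P))) = 1/(-2) = -½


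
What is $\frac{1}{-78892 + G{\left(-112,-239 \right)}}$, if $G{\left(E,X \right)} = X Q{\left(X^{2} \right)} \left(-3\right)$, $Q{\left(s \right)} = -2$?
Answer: $- \frac{1}{80326} \approx -1.2449 \cdot 10^{-5}$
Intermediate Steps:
$G{\left(E,X \right)} = 6 X$ ($G{\left(E,X \right)} = X \left(-2\right) \left(-3\right) = - 2 X \left(-3\right) = 6 X$)
$\frac{1}{-78892 + G{\left(-112,-239 \right)}} = \frac{1}{-78892 + 6 \left(-239\right)} = \frac{1}{-78892 - 1434} = \frac{1}{-80326} = - \frac{1}{80326}$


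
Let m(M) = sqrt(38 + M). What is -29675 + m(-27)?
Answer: -29675 + sqrt(11) ≈ -29672.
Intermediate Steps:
-29675 + m(-27) = -29675 + sqrt(38 - 27) = -29675 + sqrt(11)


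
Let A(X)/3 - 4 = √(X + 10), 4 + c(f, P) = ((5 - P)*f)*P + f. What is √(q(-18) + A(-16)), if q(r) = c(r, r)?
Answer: √(7442 + 3*I*√6) ≈ 86.267 + 0.0426*I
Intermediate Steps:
c(f, P) = -4 + f + P*f*(5 - P) (c(f, P) = -4 + (((5 - P)*f)*P + f) = -4 + ((f*(5 - P))*P + f) = -4 + (P*f*(5 - P) + f) = -4 + (f + P*f*(5 - P)) = -4 + f + P*f*(5 - P))
A(X) = 12 + 3*√(10 + X) (A(X) = 12 + 3*√(X + 10) = 12 + 3*√(10 + X))
q(r) = -4 + r - r³ + 5*r² (q(r) = -4 + r - r*r² + 5*r*r = -4 + r - r³ + 5*r²)
√(q(-18) + A(-16)) = √((-4 - 18 - 1*(-18)³ + 5*(-18)²) + (12 + 3*√(10 - 16))) = √((-4 - 18 - 1*(-5832) + 5*324) + (12 + 3*√(-6))) = √((-4 - 18 + 5832 + 1620) + (12 + 3*(I*√6))) = √(7430 + (12 + 3*I*√6)) = √(7442 + 3*I*√6)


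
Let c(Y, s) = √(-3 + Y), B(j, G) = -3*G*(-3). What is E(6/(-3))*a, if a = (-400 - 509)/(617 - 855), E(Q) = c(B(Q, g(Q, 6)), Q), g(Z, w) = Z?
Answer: 909*I*√21/238 ≈ 17.502*I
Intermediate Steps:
B(j, G) = 9*G
E(Q) = √(-3 + 9*Q)
a = 909/238 (a = -909/(-238) = -909*(-1/238) = 909/238 ≈ 3.8193)
E(6/(-3))*a = √(-3 + 9*(6/(-3)))*(909/238) = √(-3 + 9*(6*(-⅓)))*(909/238) = √(-3 + 9*(-2))*(909/238) = √(-3 - 18)*(909/238) = √(-21)*(909/238) = (I*√21)*(909/238) = 909*I*√21/238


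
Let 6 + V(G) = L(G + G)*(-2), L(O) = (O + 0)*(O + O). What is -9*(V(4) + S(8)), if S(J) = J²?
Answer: 1782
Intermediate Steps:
L(O) = 2*O² (L(O) = O*(2*O) = 2*O²)
V(G) = -6 - 16*G² (V(G) = -6 + (2*(G + G)²)*(-2) = -6 + (2*(2*G)²)*(-2) = -6 + (2*(4*G²))*(-2) = -6 + (8*G²)*(-2) = -6 - 16*G²)
-9*(V(4) + S(8)) = -9*((-6 - 16*4²) + 8²) = -9*((-6 - 16*16) + 64) = -9*((-6 - 256) + 64) = -9*(-262 + 64) = -9*(-198) = 1782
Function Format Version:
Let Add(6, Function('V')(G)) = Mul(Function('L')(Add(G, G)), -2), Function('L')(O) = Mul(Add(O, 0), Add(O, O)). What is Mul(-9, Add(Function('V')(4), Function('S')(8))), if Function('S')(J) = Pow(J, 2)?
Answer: 1782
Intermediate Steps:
Function('L')(O) = Mul(2, Pow(O, 2)) (Function('L')(O) = Mul(O, Mul(2, O)) = Mul(2, Pow(O, 2)))
Function('V')(G) = Add(-6, Mul(-16, Pow(G, 2))) (Function('V')(G) = Add(-6, Mul(Mul(2, Pow(Add(G, G), 2)), -2)) = Add(-6, Mul(Mul(2, Pow(Mul(2, G), 2)), -2)) = Add(-6, Mul(Mul(2, Mul(4, Pow(G, 2))), -2)) = Add(-6, Mul(Mul(8, Pow(G, 2)), -2)) = Add(-6, Mul(-16, Pow(G, 2))))
Mul(-9, Add(Function('V')(4), Function('S')(8))) = Mul(-9, Add(Add(-6, Mul(-16, Pow(4, 2))), Pow(8, 2))) = Mul(-9, Add(Add(-6, Mul(-16, 16)), 64)) = Mul(-9, Add(Add(-6, -256), 64)) = Mul(-9, Add(-262, 64)) = Mul(-9, -198) = 1782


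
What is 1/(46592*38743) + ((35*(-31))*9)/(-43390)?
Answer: 1762693684723/7832389021184 ≈ 0.22505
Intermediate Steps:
1/(46592*38743) + ((35*(-31))*9)/(-43390) = (1/46592)*(1/38743) - 1085*9*(-1/43390) = 1/1805113856 - 9765*(-1/43390) = 1/1805113856 + 1953/8678 = 1762693684723/7832389021184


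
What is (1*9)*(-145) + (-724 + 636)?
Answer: -1393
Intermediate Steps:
(1*9)*(-145) + (-724 + 636) = 9*(-145) - 88 = -1305 - 88 = -1393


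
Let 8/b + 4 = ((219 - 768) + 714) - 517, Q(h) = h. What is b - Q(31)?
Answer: -2761/89 ≈ -31.022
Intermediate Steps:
b = -2/89 (b = 8/(-4 + (((219 - 768) + 714) - 517)) = 8/(-4 + ((-549 + 714) - 517)) = 8/(-4 + (165 - 517)) = 8/(-4 - 352) = 8/(-356) = 8*(-1/356) = -2/89 ≈ -0.022472)
b - Q(31) = -2/89 - 1*31 = -2/89 - 31 = -2761/89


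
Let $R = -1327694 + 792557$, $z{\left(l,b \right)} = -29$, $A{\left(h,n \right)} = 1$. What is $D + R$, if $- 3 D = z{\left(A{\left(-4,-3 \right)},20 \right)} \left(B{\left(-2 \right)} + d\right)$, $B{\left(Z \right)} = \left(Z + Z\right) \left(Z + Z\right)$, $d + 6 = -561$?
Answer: $- \frac{1621390}{3} \approx -5.4046 \cdot 10^{5}$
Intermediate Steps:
$d = -567$ ($d = -6 - 561 = -567$)
$B{\left(Z \right)} = 4 Z^{2}$ ($B{\left(Z \right)} = 2 Z 2 Z = 4 Z^{2}$)
$D = - \frac{15979}{3}$ ($D = - \frac{\left(-29\right) \left(4 \left(-2\right)^{2} - 567\right)}{3} = - \frac{\left(-29\right) \left(4 \cdot 4 - 567\right)}{3} = - \frac{\left(-29\right) \left(16 - 567\right)}{3} = - \frac{\left(-29\right) \left(-551\right)}{3} = \left(- \frac{1}{3}\right) 15979 = - \frac{15979}{3} \approx -5326.3$)
$R = -535137$
$D + R = - \frac{15979}{3} - 535137 = - \frac{1621390}{3}$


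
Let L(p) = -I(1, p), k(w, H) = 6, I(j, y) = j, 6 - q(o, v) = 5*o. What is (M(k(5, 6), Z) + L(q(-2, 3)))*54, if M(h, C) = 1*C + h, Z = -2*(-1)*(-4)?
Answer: -162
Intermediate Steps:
Z = -8 (Z = 2*(-4) = -8)
q(o, v) = 6 - 5*o
M(h, C) = C + h
L(p) = -1 (L(p) = -1*1 = -1)
(M(k(5, 6), Z) + L(q(-2, 3)))*54 = ((-8 + 6) - 1)*54 = (-2 - 1)*54 = -3*54 = -162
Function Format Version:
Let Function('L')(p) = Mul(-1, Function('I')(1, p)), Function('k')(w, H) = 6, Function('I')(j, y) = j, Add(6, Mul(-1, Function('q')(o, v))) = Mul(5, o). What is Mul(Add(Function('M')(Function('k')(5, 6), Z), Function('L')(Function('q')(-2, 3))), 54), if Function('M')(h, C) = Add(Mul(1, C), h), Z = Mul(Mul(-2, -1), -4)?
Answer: -162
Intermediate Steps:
Z = -8 (Z = Mul(2, -4) = -8)
Function('q')(o, v) = Add(6, Mul(-5, o)) (Function('q')(o, v) = Add(6, Mul(-1, Mul(5, o))) = Add(6, Mul(-5, o)))
Function('M')(h, C) = Add(C, h)
Function('L')(p) = -1 (Function('L')(p) = Mul(-1, 1) = -1)
Mul(Add(Function('M')(Function('k')(5, 6), Z), Function('L')(Function('q')(-2, 3))), 54) = Mul(Add(Add(-8, 6), -1), 54) = Mul(Add(-2, -1), 54) = Mul(-3, 54) = -162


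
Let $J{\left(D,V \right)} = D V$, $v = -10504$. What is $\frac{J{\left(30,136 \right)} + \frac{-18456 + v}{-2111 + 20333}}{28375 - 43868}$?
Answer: $- \frac{37158400}{141156723} \approx -0.26324$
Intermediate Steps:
$\frac{J{\left(30,136 \right)} + \frac{-18456 + v}{-2111 + 20333}}{28375 - 43868} = \frac{30 \cdot 136 + \frac{-18456 - 10504}{-2111 + 20333}}{28375 - 43868} = \frac{4080 - \frac{28960}{18222}}{-15493} = \left(4080 - \frac{14480}{9111}\right) \left(- \frac{1}{15493}\right) = \frac{37158400}{9111} \left(- \frac{1}{15493}\right) = - \frac{37158400}{141156723}$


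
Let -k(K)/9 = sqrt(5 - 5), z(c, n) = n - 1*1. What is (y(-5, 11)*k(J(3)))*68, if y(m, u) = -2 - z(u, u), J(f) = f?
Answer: 0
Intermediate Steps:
z(c, n) = -1 + n (z(c, n) = n - 1 = -1 + n)
y(m, u) = -1 - u (y(m, u) = -2 - (-1 + u) = -2 + (1 - u) = -1 - u)
k(K) = 0 (k(K) = -9*sqrt(5 - 5) = -9*sqrt(0) = -9*0 = 0)
(y(-5, 11)*k(J(3)))*68 = ((-1 - 1*11)*0)*68 = ((-1 - 11)*0)*68 = -12*0*68 = 0*68 = 0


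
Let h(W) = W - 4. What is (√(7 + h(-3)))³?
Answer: 0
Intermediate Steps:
h(W) = -4 + W
(√(7 + h(-3)))³ = (√(7 + (-4 - 3)))³ = (√(7 - 7))³ = (√0)³ = 0³ = 0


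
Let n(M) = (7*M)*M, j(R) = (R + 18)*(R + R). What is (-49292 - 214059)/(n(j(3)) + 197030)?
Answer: -263351/308162 ≈ -0.85459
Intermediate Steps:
j(R) = 2*R*(18 + R) (j(R) = (18 + R)*(2*R) = 2*R*(18 + R))
n(M) = 7*M**2
(-49292 - 214059)/(n(j(3)) + 197030) = (-49292 - 214059)/(7*(2*3*(18 + 3))**2 + 197030) = -263351/(7*(2*3*21)**2 + 197030) = -263351/(7*126**2 + 197030) = -263351/(7*15876 + 197030) = -263351/(111132 + 197030) = -263351/308162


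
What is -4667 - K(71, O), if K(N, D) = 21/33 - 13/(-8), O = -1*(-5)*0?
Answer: -410895/88 ≈ -4669.3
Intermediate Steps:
O = 0 (O = 5*0 = 0)
K(N, D) = 199/88 (K(N, D) = 21*(1/33) - 13*(-⅛) = 7/11 + 13/8 = 199/88)
-4667 - K(71, O) = -4667 - 1*199/88 = -4667 - 199/88 = -410895/88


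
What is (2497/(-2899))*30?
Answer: -74910/2899 ≈ -25.840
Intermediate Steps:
(2497/(-2899))*30 = (2497*(-1/2899))*30 = -2497/2899*30 = -74910/2899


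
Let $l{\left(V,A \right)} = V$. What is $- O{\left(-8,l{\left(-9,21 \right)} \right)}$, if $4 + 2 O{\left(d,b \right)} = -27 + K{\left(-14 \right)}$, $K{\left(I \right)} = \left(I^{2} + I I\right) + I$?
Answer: $- \frac{347}{2} \approx -173.5$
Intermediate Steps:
$K{\left(I \right)} = I + 2 I^{2}$ ($K{\left(I \right)} = \left(I^{2} + I^{2}\right) + I = 2 I^{2} + I = I + 2 I^{2}$)
$O{\left(d,b \right)} = \frac{347}{2}$ ($O{\left(d,b \right)} = -2 + \frac{-27 - 14 \left(1 + 2 \left(-14\right)\right)}{2} = -2 + \frac{-27 - 14 \left(1 - 28\right)}{2} = -2 + \frac{-27 - -378}{2} = -2 + \frac{-27 + 378}{2} = -2 + \frac{1}{2} \cdot 351 = -2 + \frac{351}{2} = \frac{347}{2}$)
$- O{\left(-8,l{\left(-9,21 \right)} \right)} = \left(-1\right) \frac{347}{2} = - \frac{347}{2}$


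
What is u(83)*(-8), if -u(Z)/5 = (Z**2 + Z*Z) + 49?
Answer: 553080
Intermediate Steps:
u(Z) = -245 - 10*Z**2 (u(Z) = -5*((Z**2 + Z*Z) + 49) = -5*((Z**2 + Z**2) + 49) = -5*(2*Z**2 + 49) = -5*(49 + 2*Z**2) = -245 - 10*Z**2)
u(83)*(-8) = (-245 - 10*83**2)*(-8) = (-245 - 10*6889)*(-8) = (-245 - 68890)*(-8) = -69135*(-8) = 553080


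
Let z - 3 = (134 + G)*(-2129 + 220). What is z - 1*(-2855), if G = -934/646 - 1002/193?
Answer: -14978625079/62339 ≈ -2.4028e+5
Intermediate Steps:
G = -413777/62339 (G = -934*1/646 - 1002*1/193 = -467/323 - 1002/193 = -413777/62339 ≈ -6.6375)
z = -15156602924/62339 (z = 3 + (134 - 413777/62339)*(-2129 + 220) = 3 + (7939649/62339)*(-1909) = 3 - 15156789941/62339 = -15156602924/62339 ≈ -2.4313e+5)
z - 1*(-2855) = -15156602924/62339 - 1*(-2855) = -15156602924/62339 + 2855 = -14978625079/62339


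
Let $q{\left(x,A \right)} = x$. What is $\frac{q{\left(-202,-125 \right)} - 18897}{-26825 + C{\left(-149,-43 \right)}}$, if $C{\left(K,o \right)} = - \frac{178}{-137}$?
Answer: $\frac{2616563}{3674847} \approx 0.71202$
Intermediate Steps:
$C{\left(K,o \right)} = \frac{178}{137}$ ($C{\left(K,o \right)} = \left(-178\right) \left(- \frac{1}{137}\right) = \frac{178}{137}$)
$\frac{q{\left(-202,-125 \right)} - 18897}{-26825 + C{\left(-149,-43 \right)}} = \frac{-202 - 18897}{-26825 + \frac{178}{137}} = - \frac{19099}{- \frac{3674847}{137}} = \left(-19099\right) \left(- \frac{137}{3674847}\right) = \frac{2616563}{3674847}$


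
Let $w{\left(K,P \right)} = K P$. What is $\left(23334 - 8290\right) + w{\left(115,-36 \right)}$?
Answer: $10904$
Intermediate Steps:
$\left(23334 - 8290\right) + w{\left(115,-36 \right)} = \left(23334 - 8290\right) + 115 \left(-36\right) = 15044 - 4140 = 10904$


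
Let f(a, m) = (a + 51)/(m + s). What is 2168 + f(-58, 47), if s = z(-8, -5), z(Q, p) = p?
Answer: 13007/6 ≈ 2167.8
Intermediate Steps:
s = -5
f(a, m) = (51 + a)/(-5 + m) (f(a, m) = (a + 51)/(m - 5) = (51 + a)/(-5 + m))
2168 + f(-58, 47) = 2168 + (51 - 58)/(-5 + 47) = 2168 - 7/42 = 2168 + (1/42)*(-7) = 2168 - ⅙ = 13007/6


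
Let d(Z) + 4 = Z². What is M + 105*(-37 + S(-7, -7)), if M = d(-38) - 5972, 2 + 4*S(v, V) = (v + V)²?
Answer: -6649/2 ≈ -3324.5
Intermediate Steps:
S(v, V) = -½ + (V + v)²/4 (S(v, V) = -½ + (v + V)²/4 = -½ + (V + v)²/4)
d(Z) = -4 + Z²
M = -4532 (M = (-4 + (-38)²) - 5972 = (-4 + 1444) - 5972 = 1440 - 5972 = -4532)
M + 105*(-37 + S(-7, -7)) = -4532 + 105*(-37 + (-½ + (-7 - 7)²/4)) = -4532 + 105*(-37 + (-½ + (¼)*(-14)²)) = -4532 + 105*(-37 + (-½ + (¼)*196)) = -4532 + 105*(-37 + (-½ + 49)) = -4532 + 105*(-37 + 97/2) = -4532 + 105*(23/2) = -4532 + 2415/2 = -6649/2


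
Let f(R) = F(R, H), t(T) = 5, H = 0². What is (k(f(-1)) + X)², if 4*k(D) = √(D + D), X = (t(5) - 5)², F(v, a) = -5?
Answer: -5/8 ≈ -0.62500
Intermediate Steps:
H = 0
f(R) = -5
X = 0 (X = (5 - 5)² = 0² = 0)
k(D) = √2*√D/4 (k(D) = √(D + D)/4 = √(2*D)/4 = (√2*√D)/4 = √2*√D/4)
(k(f(-1)) + X)² = (√2*√(-5)/4 + 0)² = (√2*(I*√5)/4 + 0)² = (I*√10/4 + 0)² = (I*√10/4)² = -5/8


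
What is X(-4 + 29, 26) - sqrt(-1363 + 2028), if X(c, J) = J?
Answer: 26 - sqrt(665) ≈ 0.21241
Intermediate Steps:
X(-4 + 29, 26) - sqrt(-1363 + 2028) = 26 - sqrt(-1363 + 2028) = 26 - sqrt(665)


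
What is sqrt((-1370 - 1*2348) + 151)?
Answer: I*sqrt(3567) ≈ 59.724*I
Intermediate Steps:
sqrt((-1370 - 1*2348) + 151) = sqrt((-1370 - 2348) + 151) = sqrt(-3718 + 151) = sqrt(-3567) = I*sqrt(3567)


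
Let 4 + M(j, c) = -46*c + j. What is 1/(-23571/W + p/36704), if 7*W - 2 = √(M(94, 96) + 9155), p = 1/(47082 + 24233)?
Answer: -452193801323361620485280/37305310318266617564926148539 - 226096900660417844413440*√4829/37305310318266617564926148539 ≈ -0.00043329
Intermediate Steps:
p = 1/71315 ≈ 1.4022e-5
M(j, c) = -4 + j - 46*c (M(j, c) = -4 + (-46*c + j) = -4 + (j - 46*c) = -4 + j - 46*c)
W = 2/7 + √4829/7 (W = 2/7 + √((-4 + 94 - 46*96) + 9155)/7 = 2/7 + √((-4 + 94 - 4416) + 9155)/7 = 2/7 + √(-4326 + 9155)/7 = 2/7 + √4829/7 ≈ 10.213)
1/(-23571/W + p/36704) = 1/(-23571/(2/7 + √4829/7) + (1/71315)/36704) = 1/(-23571/(2/7 + √4829/7) + (1/71315)*(1/36704)) = 1/(-23571/(2/7 + √4829/7) + 1/2617545760) = 1/(1/2617545760 - 23571/(2/7 + √4829/7))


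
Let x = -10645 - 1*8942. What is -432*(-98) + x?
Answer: 22749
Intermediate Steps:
x = -19587 (x = -10645 - 8942 = -19587)
-432*(-98) + x = -432*(-98) - 19587 = 42336 - 19587 = 22749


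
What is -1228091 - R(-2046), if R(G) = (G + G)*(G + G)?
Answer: -17972555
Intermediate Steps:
R(G) = 4*G² (R(G) = (2*G)*(2*G) = 4*G²)
-1228091 - R(-2046) = -1228091 - 4*(-2046)² = -1228091 - 4*4186116 = -1228091 - 1*16744464 = -1228091 - 16744464 = -17972555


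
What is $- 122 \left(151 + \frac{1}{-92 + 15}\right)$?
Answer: $- \frac{1418372}{77} \approx -18420.0$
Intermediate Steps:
$- 122 \left(151 + \frac{1}{-92 + 15}\right) = - 122 \left(151 + \frac{1}{-77}\right) = - 122 \left(151 - \frac{1}{77}\right) = \left(-122\right) \frac{11626}{77} = - \frac{1418372}{77}$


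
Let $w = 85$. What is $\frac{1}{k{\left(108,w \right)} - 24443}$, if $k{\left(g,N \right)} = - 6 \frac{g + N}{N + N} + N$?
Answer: $- \frac{85}{2071009} \approx -4.1043 \cdot 10^{-5}$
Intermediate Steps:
$k{\left(g,N \right)} = N - \frac{3 \left(N + g\right)}{N}$ ($k{\left(g,N \right)} = - 6 \frac{N + g}{2 N} + N = - \frac{3 \left(N + g\right)}{N} + N = N - \frac{3 \left(N + g\right)}{N}$)
$\frac{1}{k{\left(108,w \right)} - 24443} = \frac{1}{\left(-3 + 85 - \frac{324}{85}\right) - 24443} = \frac{1}{\frac{6646}{85} - 24443} = \frac{1}{- \frac{2071009}{85}} = - \frac{85}{2071009}$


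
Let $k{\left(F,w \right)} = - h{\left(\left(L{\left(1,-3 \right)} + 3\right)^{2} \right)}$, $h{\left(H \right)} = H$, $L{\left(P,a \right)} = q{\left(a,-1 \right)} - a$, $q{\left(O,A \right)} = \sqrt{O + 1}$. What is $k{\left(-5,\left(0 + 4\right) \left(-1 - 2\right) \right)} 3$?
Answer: $-102 - 36 i \sqrt{2} \approx -102.0 - 50.912 i$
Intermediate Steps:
$q{\left(O,A \right)} = \sqrt{1 + O}$
$L{\left(P,a \right)} = \sqrt{1 + a} - a$
$k{\left(F,w \right)} = - \left(6 + i \sqrt{2}\right)^{2}$ ($k{\left(F,w \right)} = - \left(\left(\sqrt{1 - 3} - -3\right) + 3\right)^{2} = - \left(\left(\sqrt{-2} + 3\right) + 3\right)^{2} = - \left(\left(i \sqrt{2} + 3\right) + 3\right)^{2} = - \left(\left(3 + i \sqrt{2}\right) + 3\right)^{2} = - \left(6 + i \sqrt{2}\right)^{2}$)
$k{\left(-5,\left(0 + 4\right) \left(-1 - 2\right) \right)} 3 = - \left(6 + i \sqrt{2}\right)^{2} \cdot 3 = - 3 \left(6 + i \sqrt{2}\right)^{2}$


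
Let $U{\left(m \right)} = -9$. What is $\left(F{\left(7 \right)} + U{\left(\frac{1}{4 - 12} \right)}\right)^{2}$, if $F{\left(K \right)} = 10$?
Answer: $1$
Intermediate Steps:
$\left(F{\left(7 \right)} + U{\left(\frac{1}{4 - 12} \right)}\right)^{2} = \left(10 - 9\right)^{2} = 1^{2} = 1$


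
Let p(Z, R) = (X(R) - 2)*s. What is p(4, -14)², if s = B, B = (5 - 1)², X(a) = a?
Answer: 65536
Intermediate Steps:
B = 16 (B = 4² = 16)
s = 16
p(Z, R) = -32 + 16*R (p(Z, R) = (R - 2)*16 = (-2 + R)*16 = -32 + 16*R)
p(4, -14)² = (-32 + 16*(-14))² = (-32 - 224)² = (-256)² = 65536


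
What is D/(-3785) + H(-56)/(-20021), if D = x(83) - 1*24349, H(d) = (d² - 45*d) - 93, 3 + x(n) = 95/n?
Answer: 38717219276/6289697255 ≈ 6.1557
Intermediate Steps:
x(n) = -3 + 95/n
H(d) = -93 + d² - 45*d
D = -2021121/83 (D = (-3 + 95/83) - 1*24349 = (-3 + 95*(1/83)) - 24349 = (-3 + 95/83) - 24349 = -154/83 - 24349 = -2021121/83 ≈ -24351.)
D/(-3785) + H(-56)/(-20021) = -2021121/83/(-3785) + (-93 + (-56)² - 45*(-56))/(-20021) = -2021121/83*(-1/3785) + (-93 + 3136 + 2520)*(-1/20021) = 2021121/314155 + 5563*(-1/20021) = 2021121/314155 - 5563/20021 = 38717219276/6289697255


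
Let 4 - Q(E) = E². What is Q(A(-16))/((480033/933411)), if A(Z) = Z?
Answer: -8711836/17779 ≈ -490.01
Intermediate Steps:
Q(E) = 4 - E²
Q(A(-16))/((480033/933411)) = (4 - 1*(-16)²)/((480033/933411)) = (4 - 1*256)/((480033*(1/933411))) = (4 - 256)/(160011/311137) = -252*311137/160011 = -8711836/17779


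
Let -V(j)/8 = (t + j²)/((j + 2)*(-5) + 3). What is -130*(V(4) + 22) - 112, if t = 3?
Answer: -100004/27 ≈ -3703.9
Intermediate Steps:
V(j) = -8*(3 + j²)/(-7 - 5*j) (V(j) = -8*(3 + j²)/((j + 2)*(-5) + 3) = -8*(3 + j²)/((2 + j)*(-5) + 3) = -8*(3 + j²)/((-10 - 5*j) + 3) = -8*(3 + j²)/(-7 - 5*j))
-130*(V(4) + 22) - 112 = -130*(8*(3 + 4²)/(7 + 5*4) + 22) - 112 = -130*(8*(3 + 16)/(7 + 20) + 22) - 112 = -130*(8*19/27 + 22) - 112 = -130*(8*(1/27)*19 + 22) - 112 = -130*(152/27 + 22) - 112 = -130*746/27 - 112 = -96980/27 - 112 = -100004/27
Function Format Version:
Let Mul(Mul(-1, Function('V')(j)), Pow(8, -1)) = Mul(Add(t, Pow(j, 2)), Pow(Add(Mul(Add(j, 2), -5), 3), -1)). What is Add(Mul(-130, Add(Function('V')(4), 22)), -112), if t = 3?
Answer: Rational(-100004, 27) ≈ -3703.9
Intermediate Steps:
Function('V')(j) = Mul(-8, Pow(Add(-7, Mul(-5, j)), -1), Add(3, Pow(j, 2))) (Function('V')(j) = Mul(-8, Mul(Add(3, Pow(j, 2)), Pow(Add(Mul(Add(j, 2), -5), 3), -1))) = Mul(-8, Mul(Add(3, Pow(j, 2)), Pow(Add(Mul(Add(2, j), -5), 3), -1))) = Mul(-8, Mul(Add(3, Pow(j, 2)), Pow(Add(Add(-10, Mul(-5, j)), 3), -1))) = Mul(-8, Mul(Add(3, Pow(j, 2)), Pow(Add(-7, Mul(-5, j)), -1))) = Mul(-8, Mul(Pow(Add(-7, Mul(-5, j)), -1), Add(3, Pow(j, 2)))) = Mul(-8, Pow(Add(-7, Mul(-5, j)), -1), Add(3, Pow(j, 2))))
Add(Mul(-130, Add(Function('V')(4), 22)), -112) = Add(Mul(-130, Add(Mul(8, Pow(Add(7, Mul(5, 4)), -1), Add(3, Pow(4, 2))), 22)), -112) = Add(Mul(-130, Add(Mul(8, Pow(Add(7, 20), -1), Add(3, 16)), 22)), -112) = Add(Mul(-130, Add(Mul(8, Pow(27, -1), 19), 22)), -112) = Add(Mul(-130, Add(Mul(8, Rational(1, 27), 19), 22)), -112) = Add(Mul(-130, Add(Rational(152, 27), 22)), -112) = Add(Mul(-130, Rational(746, 27)), -112) = Add(Rational(-96980, 27), -112) = Rational(-100004, 27)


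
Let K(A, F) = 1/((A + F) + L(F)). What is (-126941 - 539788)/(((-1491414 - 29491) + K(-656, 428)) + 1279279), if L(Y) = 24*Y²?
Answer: 2931066029052/1062233321687 ≈ 2.7593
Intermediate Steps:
K(A, F) = 1/(A + F + 24*F²) (K(A, F) = 1/((A + F) + 24*F²) = 1/(A + F + 24*F²))
(-126941 - 539788)/(((-1491414 - 29491) + K(-656, 428)) + 1279279) = (-126941 - 539788)/(((-1491414 - 29491) + 1/(-656 + 428 + 24*428²)) + 1279279) = -666729/((-1520905 + 1/(-656 + 428 + 24*183184)) + 1279279) = -666729/((-1520905 + 1/(-656 + 428 + 4396416)) + 1279279) = -666729/((-1520905 + 1/4396188) + 1279279) = -666729/(-6686184310139/4396188 + 1279279) = -666729/(-1062233321687/4396188) = -666729*(-4396188/1062233321687) = 2931066029052/1062233321687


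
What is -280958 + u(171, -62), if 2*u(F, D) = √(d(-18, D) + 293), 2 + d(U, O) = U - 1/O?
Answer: -280958 + √1049474/124 ≈ -2.8095e+5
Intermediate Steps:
d(U, O) = -2 + U - 1/O (d(U, O) = -2 + (U - 1/O) = -2 + U - 1/O)
u(F, D) = √(273 - 1/D)/2 (u(F, D) = √((-2 - 18 - 1/D) + 293)/2 = √((-20 - 1/D) + 293)/2 = √(273 - 1/D)/2)
-280958 + u(171, -62) = -280958 + √(273 - 1/(-62))/2 = -280958 + √(273 - 1*(-1/62))/2 = -280958 + √(273 + 1/62)/2 = -280958 + √(16927/62)/2 = -280958 + (√1049474/62)/2 = -280958 + √1049474/124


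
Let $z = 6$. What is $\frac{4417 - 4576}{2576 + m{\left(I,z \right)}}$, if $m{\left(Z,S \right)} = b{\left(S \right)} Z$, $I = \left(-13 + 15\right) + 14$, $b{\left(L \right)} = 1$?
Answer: $- \frac{53}{864} \approx -0.061343$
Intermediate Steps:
$I = 16$ ($I = 2 + 14 = 16$)
$m{\left(Z,S \right)} = Z$ ($m{\left(Z,S \right)} = 1 Z = Z$)
$\frac{4417 - 4576}{2576 + m{\left(I,z \right)}} = \frac{4417 - 4576}{2576 + 16} = - \frac{159}{2592} = \left(-159\right) \frac{1}{2592} = - \frac{53}{864}$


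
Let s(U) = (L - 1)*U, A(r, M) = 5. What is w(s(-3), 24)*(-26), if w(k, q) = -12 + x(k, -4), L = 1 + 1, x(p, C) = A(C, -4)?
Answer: 182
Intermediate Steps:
x(p, C) = 5
L = 2
s(U) = U (s(U) = (2 - 1)*U = 1*U = U)
w(k, q) = -7 (w(k, q) = -12 + 5 = -7)
w(s(-3), 24)*(-26) = -7*(-26) = 182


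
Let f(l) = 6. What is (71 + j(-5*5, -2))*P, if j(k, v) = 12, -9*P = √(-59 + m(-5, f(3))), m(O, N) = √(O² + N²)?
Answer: -83*I*√(59 - √61)/9 ≈ -65.982*I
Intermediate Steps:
m(O, N) = √(N² + O²)
P = -√(-59 + √61)/9 (P = -√(-59 + √(6² + (-5)²))/9 = -√(-59 + √(36 + 25))/9 = -√(-59 + √61)/9 ≈ -0.79497*I)
(71 + j(-5*5, -2))*P = (71 + 12)*(-I*√(59 - √61)/9) = 83*(-I*√(59 - √61)/9) = -83*I*√(59 - √61)/9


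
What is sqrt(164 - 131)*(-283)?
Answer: -283*sqrt(33) ≈ -1625.7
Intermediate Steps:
sqrt(164 - 131)*(-283) = sqrt(33)*(-283) = -283*sqrt(33)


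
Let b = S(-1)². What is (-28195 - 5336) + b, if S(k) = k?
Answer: -33530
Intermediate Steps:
b = 1 (b = (-1)² = 1)
(-28195 - 5336) + b = (-28195 - 5336) + 1 = -33531 + 1 = -33530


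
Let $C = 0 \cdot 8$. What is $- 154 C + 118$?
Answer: $118$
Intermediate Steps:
$C = 0$
$- 154 C + 118 = \left(-154\right) 0 + 118 = 0 + 118 = 118$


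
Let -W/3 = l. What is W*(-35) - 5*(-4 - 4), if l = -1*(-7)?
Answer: 775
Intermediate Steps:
l = 7
W = -21 (W = -3*7 = -21)
W*(-35) - 5*(-4 - 4) = -21*(-35) - 5*(-4 - 4) = 735 - 5*(-8) = 735 + 40 = 775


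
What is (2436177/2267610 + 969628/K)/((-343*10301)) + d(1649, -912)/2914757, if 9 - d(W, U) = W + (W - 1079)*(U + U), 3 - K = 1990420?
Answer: 71661822594551342768037/201222396548198847227770 ≈ 0.35613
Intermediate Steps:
K = -1990417 (K = 3 - 1*1990420 = 3 - 1990420 = -1990417)
d(W, U) = 9 - W - 2*U*(-1079 + W) (d(W, U) = 9 - (W + (W - 1079)*(U + U)) = 9 - (W + (-1079 + W)*(2*U)) = 9 - (W + 2*U*(-1079 + W)) = 9 + (-W - 2*U*(-1079 + W)) = 9 - W - 2*U*(-1079 + W))
(2436177/2267610 + 969628/K)/((-343*10301)) + d(1649, -912)/2914757 = (2436177/2267610 + 969628/(-1990417))/((-343*10301)) + (9 - 1*1649 + 2158*(-912) - 2*(-912)*1649)/2914757 = (2436177*(1/2267610) + 969628*(-1/1990417))/(-3533243) + (9 - 1649 - 1968096 + 3007776)*(1/2914757) = (812059/755870 - 88148/180947)*(-1/3533243) + 1038040*(1/2914757) = (80311211113/136772408890)*(-1/3533243) + 1038040/2914757 = -11473030159/69035736614818610 + 1038040/2914757 = 71661822594551342768037/201222396548198847227770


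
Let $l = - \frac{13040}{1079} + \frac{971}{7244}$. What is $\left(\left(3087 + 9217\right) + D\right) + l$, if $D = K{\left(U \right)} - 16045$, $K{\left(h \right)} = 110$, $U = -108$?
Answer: $- \frac{28474312207}{7816276} \approx -3643.0$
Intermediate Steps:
$D = -15935$ ($D = 110 - 16045 = -15935$)
$l = - \frac{93414051}{7816276}$ ($l = \left(-13040\right) \frac{1}{1079} + 971 \cdot \frac{1}{7244} = - \frac{13040}{1079} + \frac{971}{7244} = - \frac{93414051}{7816276} \approx -11.951$)
$\left(\left(3087 + 9217\right) + D\right) + l = \left(\left(3087 + 9217\right) - 15935\right) - \frac{93414051}{7816276} = \left(12304 - 15935\right) - \frac{93414051}{7816276} = -3631 - \frac{93414051}{7816276} = - \frac{28474312207}{7816276}$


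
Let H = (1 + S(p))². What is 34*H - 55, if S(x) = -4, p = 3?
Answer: 251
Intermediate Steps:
H = 9 (H = (1 - 4)² = (-3)² = 9)
34*H - 55 = 34*9 - 55 = 306 - 55 = 251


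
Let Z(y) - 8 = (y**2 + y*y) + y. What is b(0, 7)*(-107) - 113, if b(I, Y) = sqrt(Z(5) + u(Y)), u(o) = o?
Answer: -113 - 107*sqrt(70) ≈ -1008.2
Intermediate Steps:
Z(y) = 8 + y + 2*y**2 (Z(y) = 8 + ((y**2 + y*y) + y) = 8 + ((y**2 + y**2) + y) = 8 + (2*y**2 + y) = 8 + (y + 2*y**2) = 8 + y + 2*y**2)
b(I, Y) = sqrt(63 + Y) (b(I, Y) = sqrt((8 + 5 + 2*5**2) + Y) = sqrt((8 + 5 + 2*25) + Y) = sqrt((8 + 5 + 50) + Y) = sqrt(63 + Y))
b(0, 7)*(-107) - 113 = sqrt(63 + 7)*(-107) - 113 = sqrt(70)*(-107) - 113 = -107*sqrt(70) - 113 = -113 - 107*sqrt(70)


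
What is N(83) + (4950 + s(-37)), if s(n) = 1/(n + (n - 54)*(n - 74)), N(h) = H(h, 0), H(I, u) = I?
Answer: 50652113/10064 ≈ 5033.0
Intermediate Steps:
N(h) = h
s(n) = 1/(n + (-74 + n)*(-54 + n)) (s(n) = 1/(n + (-54 + n)*(-74 + n)) = 1/(n + (-74 + n)*(-54 + n)))
N(83) + (4950 + s(-37)) = 83 + (4950 + 1/(3996 + (-37)² - 127*(-37))) = 83 + (4950 + 1/(3996 + 1369 + 4699)) = 83 + (4950 + 1/10064) = 83 + 49816801/10064 = 50652113/10064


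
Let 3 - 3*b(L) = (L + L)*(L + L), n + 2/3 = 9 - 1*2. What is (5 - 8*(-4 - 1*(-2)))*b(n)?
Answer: -9919/9 ≈ -1102.1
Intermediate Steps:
n = 19/3 (n = -⅔ + (9 - 1*2) = -⅔ + (9 - 2) = -⅔ + 7 = 19/3 ≈ 6.3333)
b(L) = 1 - 4*L²/3 (b(L) = 1 - (L + L)*(L + L)/3 = 1 - 2*L*2*L/3 = 1 - 4*L²/3)
(5 - 8*(-4 - 1*(-2)))*b(n) = (5 - 8*(-4 - 1*(-2)))*(1 - 4*(19/3)²/3) = (5 - 8*(-4 + 2))*(1 - 4/3*361/9) = (5 - 8*(-2))*(1 - 1444/27) = (5 + 16)*(-1417/27) = 21*(-1417/27) = -9919/9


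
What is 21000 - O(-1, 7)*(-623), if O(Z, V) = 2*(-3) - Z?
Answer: 17885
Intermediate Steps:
O(Z, V) = -6 - Z
21000 - O(-1, 7)*(-623) = 21000 - (-6 - 1*(-1))*(-623) = 21000 - (-6 + 1)*(-623) = 21000 - (-5)*(-623) = 21000 - 1*3115 = 21000 - 3115 = 17885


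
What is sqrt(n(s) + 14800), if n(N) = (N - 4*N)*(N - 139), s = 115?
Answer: 2*sqrt(5770) ≈ 151.92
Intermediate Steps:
n(N) = -3*N*(-139 + N) (n(N) = (-3*N)*(-139 + N) = -3*N*(-139 + N))
sqrt(n(s) + 14800) = sqrt(3*115*(139 - 1*115) + 14800) = sqrt(3*115*(139 - 115) + 14800) = sqrt(3*115*24 + 14800) = sqrt(8280 + 14800) = sqrt(23080) = 2*sqrt(5770)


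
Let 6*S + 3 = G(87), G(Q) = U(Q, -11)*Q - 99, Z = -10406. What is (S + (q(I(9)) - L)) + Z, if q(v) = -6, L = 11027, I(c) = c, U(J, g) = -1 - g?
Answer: -21311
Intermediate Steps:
G(Q) = -99 + 10*Q (G(Q) = (-1 - 1*(-11))*Q - 99 = (-1 + 11)*Q - 99 = 10*Q - 99 = -99 + 10*Q)
S = 128 (S = -1/2 + (-99 + 10*87)/6 = -1/2 + (-99 + 870)/6 = -1/2 + (1/6)*771 = -1/2 + 257/2 = 128)
(S + (q(I(9)) - L)) + Z = (128 + (-6 - 1*11027)) - 10406 = (128 + (-6 - 11027)) - 10406 = (128 - 11033) - 10406 = -10905 - 10406 = -21311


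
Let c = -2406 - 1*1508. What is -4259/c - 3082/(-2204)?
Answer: 141117/56753 ≈ 2.4865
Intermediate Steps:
c = -3914 (c = -2406 - 1508 = -3914)
-4259/c - 3082/(-2204) = -4259/(-3914) - 3082/(-2204) = -4259*(-1/3914) - 3082*(-1/2204) = 4259/3914 + 1541/1102 = 141117/56753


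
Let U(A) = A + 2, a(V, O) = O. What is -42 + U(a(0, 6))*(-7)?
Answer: -98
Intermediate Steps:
U(A) = 2 + A
-42 + U(a(0, 6))*(-7) = -42 + (2 + 6)*(-7) = -42 + 8*(-7) = -42 - 56 = -98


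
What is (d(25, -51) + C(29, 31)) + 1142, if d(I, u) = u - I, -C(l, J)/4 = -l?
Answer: 1182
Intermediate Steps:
C(l, J) = 4*l (C(l, J) = -(-4)*l = 4*l)
(d(25, -51) + C(29, 31)) + 1142 = ((-51 - 1*25) + 4*29) + 1142 = ((-51 - 25) + 116) + 1142 = (-76 + 116) + 1142 = 40 + 1142 = 1182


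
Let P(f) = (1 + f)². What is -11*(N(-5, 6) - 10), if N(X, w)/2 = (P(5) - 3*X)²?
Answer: -57112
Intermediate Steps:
N(X, w) = 2*(36 - 3*X)² (N(X, w) = 2*((1 + 5)² - 3*X)² = 2*(6² - 3*X)² = 2*(36 - 3*X)²)
-11*(N(-5, 6) - 10) = -11*(18*(-12 - 5)² - 10) = -11*(18*(-17)² - 10) = -11*(18*289 - 10) = -11*(5202 - 10) = -11*5192 = -57112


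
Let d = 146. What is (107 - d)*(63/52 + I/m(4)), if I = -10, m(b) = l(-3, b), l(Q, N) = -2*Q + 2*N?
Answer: -543/28 ≈ -19.393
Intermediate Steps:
m(b) = 6 + 2*b (m(b) = -2*(-3) + 2*b = 6 + 2*b)
(107 - d)*(63/52 + I/m(4)) = (107 - 1*146)*(63/52 - 10/(6 + 2*4)) = (107 - 146)*(63*(1/52) - 10/(6 + 8)) = -39*(63/52 - 10/14) = -39*(63/52 - 10*1/14) = -39*(63/52 - 5/7) = -39*181/364 = -543/28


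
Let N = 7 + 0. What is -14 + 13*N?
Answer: 77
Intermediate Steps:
N = 7
-14 + 13*N = -14 + 13*7 = -14 + 91 = 77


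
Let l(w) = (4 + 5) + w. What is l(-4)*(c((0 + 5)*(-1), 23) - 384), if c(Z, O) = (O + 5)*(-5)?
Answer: -2620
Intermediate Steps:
c(Z, O) = -25 - 5*O (c(Z, O) = (5 + O)*(-5) = -25 - 5*O)
l(w) = 9 + w
l(-4)*(c((0 + 5)*(-1), 23) - 384) = (9 - 4)*((-25 - 5*23) - 384) = 5*((-25 - 115) - 384) = 5*(-140 - 384) = 5*(-524) = -2620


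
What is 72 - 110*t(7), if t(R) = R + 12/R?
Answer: -6206/7 ≈ -886.57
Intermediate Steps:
72 - 110*t(7) = 72 - 110*(7 + 12/7) = 72 - 110*61/7 = 72 - 6710/7 = -6206/7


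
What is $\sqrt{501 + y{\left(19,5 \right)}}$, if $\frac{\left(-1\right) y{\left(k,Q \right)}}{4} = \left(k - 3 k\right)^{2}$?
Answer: $5 i \sqrt{211} \approx 72.629 i$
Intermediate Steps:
$y{\left(k,Q \right)} = - 16 k^{2}$ ($y{\left(k,Q \right)} = - 4 \left(k - 3 k\right)^{2} = - 4 \left(- 2 k\right)^{2} = - 4 \cdot 4 k^{2} = - 16 k^{2}$)
$\sqrt{501 + y{\left(19,5 \right)}} = \sqrt{501 - 16 \cdot 19^{2}} = \sqrt{501 - 5776} = \sqrt{-5275} = 5 i \sqrt{211}$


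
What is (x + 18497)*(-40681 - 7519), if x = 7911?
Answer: -1272865600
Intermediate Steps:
(x + 18497)*(-40681 - 7519) = (7911 + 18497)*(-40681 - 7519) = 26408*(-48200) = -1272865600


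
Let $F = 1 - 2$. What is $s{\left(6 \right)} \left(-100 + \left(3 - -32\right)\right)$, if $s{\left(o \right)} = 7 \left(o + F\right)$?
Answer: $-2275$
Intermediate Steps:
$F = -1$ ($F = 1 - 2 = -1$)
$s{\left(o \right)} = -7 + 7 o$ ($s{\left(o \right)} = 7 \left(o - 1\right) = 7 \left(-1 + o\right) = -7 + 7 o$)
$s{\left(6 \right)} \left(-100 + \left(3 - -32\right)\right) = \left(-7 + 7 \cdot 6\right) \left(-100 + \left(3 - -32\right)\right) = \left(-7 + 42\right) \left(-100 + \left(3 + 32\right)\right) = 35 \left(-100 + 35\right) = 35 \left(-65\right) = -2275$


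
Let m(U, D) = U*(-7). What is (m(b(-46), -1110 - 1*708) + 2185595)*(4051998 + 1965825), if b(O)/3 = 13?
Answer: 13150880994006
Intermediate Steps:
b(O) = 39 (b(O) = 3*13 = 39)
m(U, D) = -7*U
(m(b(-46), -1110 - 1*708) + 2185595)*(4051998 + 1965825) = (-7*39 + 2185595)*(4051998 + 1965825) = (-273 + 2185595)*6017823 = 2185322*6017823 = 13150880994006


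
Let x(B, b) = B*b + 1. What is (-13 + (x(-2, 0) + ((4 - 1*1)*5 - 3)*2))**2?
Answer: 144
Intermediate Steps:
x(B, b) = 1 + B*b
(-13 + (x(-2, 0) + ((4 - 1*1)*5 - 3)*2))**2 = (-13 + ((1 - 2*0) + ((4 - 1*1)*5 - 3)*2))**2 = (-13 + ((1 + 0) + ((4 - 1)*5 - 3)*2))**2 = (-13 + (1 + (3*5 - 3)*2))**2 = (-13 + (1 + (15 - 3)*2))**2 = (-13 + (1 + 12*2))**2 = (-13 + (1 + 24))**2 = (-13 + 25)**2 = 12**2 = 144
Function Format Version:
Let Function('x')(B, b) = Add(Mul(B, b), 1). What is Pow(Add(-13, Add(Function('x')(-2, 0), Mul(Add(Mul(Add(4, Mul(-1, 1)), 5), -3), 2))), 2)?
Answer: 144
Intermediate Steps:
Function('x')(B, b) = Add(1, Mul(B, b))
Pow(Add(-13, Add(Function('x')(-2, 0), Mul(Add(Mul(Add(4, Mul(-1, 1)), 5), -3), 2))), 2) = Pow(Add(-13, Add(Add(1, Mul(-2, 0)), Mul(Add(Mul(Add(4, Mul(-1, 1)), 5), -3), 2))), 2) = Pow(Add(-13, Add(Add(1, 0), Mul(Add(Mul(Add(4, -1), 5), -3), 2))), 2) = Pow(Add(-13, Add(1, Mul(Add(Mul(3, 5), -3), 2))), 2) = Pow(Add(-13, Add(1, Mul(Add(15, -3), 2))), 2) = Pow(Add(-13, Add(1, Mul(12, 2))), 2) = Pow(Add(-13, Add(1, 24)), 2) = Pow(Add(-13, 25), 2) = Pow(12, 2) = 144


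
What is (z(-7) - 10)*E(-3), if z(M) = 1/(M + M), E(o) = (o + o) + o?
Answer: 1269/14 ≈ 90.643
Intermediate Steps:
E(o) = 3*o (E(o) = 2*o + o = 3*o)
z(M) = 1/(2*M)
(z(-7) - 10)*E(-3) = ((½)/(-7) - 10)*(3*(-3)) = ((½)*(-⅐) - 10)*(-9) = (-1/14 - 10)*(-9) = -141/14*(-9) = 1269/14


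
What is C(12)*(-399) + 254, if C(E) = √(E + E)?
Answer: 254 - 798*√6 ≈ -1700.7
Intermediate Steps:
C(E) = √2*√E (C(E) = √(2*E) = √2*√E)
C(12)*(-399) + 254 = (√2*√12)*(-399) + 254 = (√2*(2*√3))*(-399) + 254 = (2*√6)*(-399) + 254 = -798*√6 + 254 = 254 - 798*√6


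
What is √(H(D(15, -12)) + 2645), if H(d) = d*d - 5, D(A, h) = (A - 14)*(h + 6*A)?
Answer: 2*√2181 ≈ 93.402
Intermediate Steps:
D(A, h) = (-14 + A)*(h + 6*A)
H(d) = -5 + d² (H(d) = d² - 5 = -5 + d²)
√(H(D(15, -12)) + 2645) = √((-5 + (-84*15 - 14*(-12) + 6*15² + 15*(-12))²) + 2645) = √((-5 + (-1260 + 168 + 6*225 - 180)²) + 2645) = √((-5 + (-1260 + 168 + 1350 - 180)²) + 2645) = √((-5 + 78²) + 2645) = √((-5 + 6084) + 2645) = √(6079 + 2645) = √8724 = 2*√2181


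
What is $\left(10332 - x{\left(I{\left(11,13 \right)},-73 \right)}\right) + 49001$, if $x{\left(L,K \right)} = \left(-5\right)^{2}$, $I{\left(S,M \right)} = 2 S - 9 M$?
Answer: $59308$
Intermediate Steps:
$I{\left(S,M \right)} = - 9 M + 2 S$
$x{\left(L,K \right)} = 25$
$\left(10332 - x{\left(I{\left(11,13 \right)},-73 \right)}\right) + 49001 = \left(10332 - 25\right) + 49001 = 10307 + 49001 = 59308$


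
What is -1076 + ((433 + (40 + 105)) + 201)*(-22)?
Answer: -18214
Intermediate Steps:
-1076 + ((433 + (40 + 105)) + 201)*(-22) = -1076 + ((433 + 145) + 201)*(-22) = -1076 + (578 + 201)*(-22) = -1076 + 779*(-22) = -1076 - 17138 = -18214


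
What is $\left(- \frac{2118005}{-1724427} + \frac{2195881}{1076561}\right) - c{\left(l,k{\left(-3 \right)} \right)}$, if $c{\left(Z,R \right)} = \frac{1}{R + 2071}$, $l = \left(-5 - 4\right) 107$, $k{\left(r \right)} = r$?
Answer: $\frac{12544281949615909}{3839140369271196} \approx 3.2675$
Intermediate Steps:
$l = -963$ ($l = \left(-5 - 4\right) 107 = \left(-9\right) 107 = -963$)
$c{\left(Z,R \right)} = \frac{1}{2071 + R}$
$\left(- \frac{2118005}{-1724427} + \frac{2195881}{1076561}\right) - c{\left(l,k{\left(-3 \right)} \right)} = \left(- \frac{2118005}{-1724427} + \frac{2195881}{1076561}\right) - \frac{1}{2071 - 3} = \left(\left(-2118005\right) \left(- \frac{1}{1724427}\right) + 2195881 \cdot \frac{1}{1076561}\right) - \frac{1}{2068} = \left(\frac{2118005}{1724427} + \frac{2195881}{1076561}\right) - \frac{1}{2068} = \frac{6066798065992}{1856450855547} - \frac{1}{2068} = \frac{12544281949615909}{3839140369271196}$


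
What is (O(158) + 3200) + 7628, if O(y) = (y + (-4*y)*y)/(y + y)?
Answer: 21025/2 ≈ 10513.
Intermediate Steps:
O(y) = (y - 4*y²)/(2*y) (O(y) = (y - 4*y²)/((2*y)) = (y - 4*y²)*(1/(2*y)) = (y - 4*y²)/(2*y))
(O(158) + 3200) + 7628 = ((½ - 2*158) + 3200) + 7628 = ((½ - 316) + 3200) + 7628 = (-631/2 + 3200) + 7628 = 5769/2 + 7628 = 21025/2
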